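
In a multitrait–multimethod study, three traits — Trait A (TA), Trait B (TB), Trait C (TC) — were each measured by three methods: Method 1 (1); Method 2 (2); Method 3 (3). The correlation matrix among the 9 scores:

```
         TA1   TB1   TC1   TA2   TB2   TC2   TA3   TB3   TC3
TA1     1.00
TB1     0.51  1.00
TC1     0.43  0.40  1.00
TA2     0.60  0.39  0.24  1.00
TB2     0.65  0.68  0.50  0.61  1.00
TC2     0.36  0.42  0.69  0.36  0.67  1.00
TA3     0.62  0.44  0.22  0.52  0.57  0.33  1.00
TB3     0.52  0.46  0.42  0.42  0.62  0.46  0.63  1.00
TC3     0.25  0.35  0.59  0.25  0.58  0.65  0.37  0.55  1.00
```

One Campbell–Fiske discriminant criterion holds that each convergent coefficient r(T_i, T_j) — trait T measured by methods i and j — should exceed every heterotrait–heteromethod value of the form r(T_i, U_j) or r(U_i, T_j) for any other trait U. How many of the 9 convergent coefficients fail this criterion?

Each convergent coefficient versus the relevant comparison correlations:
TA (methods 1·2): 0.60 vs {0.65, 0.39, 0.36, 0.24} → fail.
TA (methods 1·3): 0.62 vs {0.52, 0.44, 0.25, 0.22} → pass.
TA (methods 2·3): 0.52 vs {0.42, 0.57, 0.25, 0.33} → fail.
TB (methods 1·2): 0.68 vs {0.39, 0.65, 0.42, 0.50} → pass.
TB (methods 1·3): 0.46 vs {0.44, 0.52, 0.35, 0.42} → fail.
TB (methods 2·3): 0.62 vs {0.57, 0.42, 0.58, 0.46} → pass.
TC (methods 1·2): 0.69 vs {0.24, 0.36, 0.50, 0.42} → pass.
TC (methods 1·3): 0.59 vs {0.22, 0.25, 0.42, 0.35} → pass.
TC (methods 2·3): 0.65 vs {0.33, 0.25, 0.46, 0.58} → pass.
3 of 9 fail.

3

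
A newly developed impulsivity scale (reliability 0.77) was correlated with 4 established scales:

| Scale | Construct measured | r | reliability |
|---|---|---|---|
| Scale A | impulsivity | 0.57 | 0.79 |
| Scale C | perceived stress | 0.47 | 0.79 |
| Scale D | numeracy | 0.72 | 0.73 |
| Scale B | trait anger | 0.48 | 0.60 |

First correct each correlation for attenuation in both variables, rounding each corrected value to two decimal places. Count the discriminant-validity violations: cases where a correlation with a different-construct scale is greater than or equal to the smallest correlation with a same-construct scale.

Disattenuated r (r / √(r_scale · r_new)):
  Scale A (conv): 0.57 / √(0.79·0.77) = 0.73
  Scale C (disc): 0.47 / √(0.79·0.77) = 0.60
  Scale D (disc): 0.72 / √(0.73·0.77) = 0.96
  Scale B (disc): 0.48 / √(0.60·0.77) = 0.71
Smallest convergent = 0.73. Discriminant values: 0.60, 0.96, 0.71; count ≥ 0.73 → 1.

1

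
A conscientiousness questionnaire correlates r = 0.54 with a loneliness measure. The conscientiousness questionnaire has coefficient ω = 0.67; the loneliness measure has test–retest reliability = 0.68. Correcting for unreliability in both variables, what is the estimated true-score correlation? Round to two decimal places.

r_true = r_obs / √(r_xx · r_yy) = 0.54 / √(0.67 × 0.68) = 0.54 / √0.4556 = 0.54 / 0.6750 ≈ 0.80.

0.80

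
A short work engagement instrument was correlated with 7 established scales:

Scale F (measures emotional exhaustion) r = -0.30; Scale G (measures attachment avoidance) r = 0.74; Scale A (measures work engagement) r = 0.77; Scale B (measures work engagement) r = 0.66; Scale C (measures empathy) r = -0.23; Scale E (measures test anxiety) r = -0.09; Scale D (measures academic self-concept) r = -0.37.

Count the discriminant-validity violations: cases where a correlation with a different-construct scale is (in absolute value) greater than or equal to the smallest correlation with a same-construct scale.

Convergent (same construct = work engagement): Scale A, Scale B.
Smallest convergent = 0.66. Discriminant |r|: 0.30, 0.74, 0.23, 0.09, 0.37; count ≥ 0.66 → 1.

1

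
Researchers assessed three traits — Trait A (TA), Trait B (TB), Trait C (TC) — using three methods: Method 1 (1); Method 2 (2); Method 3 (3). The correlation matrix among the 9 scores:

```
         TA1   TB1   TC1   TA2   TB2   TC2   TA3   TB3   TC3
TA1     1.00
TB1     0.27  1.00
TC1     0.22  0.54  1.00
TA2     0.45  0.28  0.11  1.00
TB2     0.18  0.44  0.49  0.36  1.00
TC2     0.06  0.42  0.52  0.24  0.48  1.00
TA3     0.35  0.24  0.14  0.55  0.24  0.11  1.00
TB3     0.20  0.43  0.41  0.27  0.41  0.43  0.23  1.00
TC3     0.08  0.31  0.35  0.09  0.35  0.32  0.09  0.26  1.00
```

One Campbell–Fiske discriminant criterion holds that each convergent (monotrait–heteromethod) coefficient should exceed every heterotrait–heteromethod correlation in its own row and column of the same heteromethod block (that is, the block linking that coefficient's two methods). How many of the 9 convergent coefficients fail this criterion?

Each convergent coefficient versus the relevant comparison correlations:
TA (methods 1·2): 0.45 vs {0.18, 0.28, 0.06, 0.11} → pass.
TA (methods 1·3): 0.35 vs {0.20, 0.24, 0.08, 0.14} → pass.
TA (methods 2·3): 0.55 vs {0.27, 0.24, 0.09, 0.11} → pass.
TB (methods 1·2): 0.44 vs {0.28, 0.18, 0.42, 0.49} → fail.
TB (methods 1·3): 0.43 vs {0.24, 0.20, 0.31, 0.41} → pass.
TB (methods 2·3): 0.41 vs {0.24, 0.27, 0.35, 0.43} → fail.
TC (methods 1·2): 0.52 vs {0.11, 0.06, 0.49, 0.42} → pass.
TC (methods 1·3): 0.35 vs {0.14, 0.08, 0.41, 0.31} → fail.
TC (methods 2·3): 0.32 vs {0.11, 0.09, 0.43, 0.35} → fail.
4 of 9 fail.

4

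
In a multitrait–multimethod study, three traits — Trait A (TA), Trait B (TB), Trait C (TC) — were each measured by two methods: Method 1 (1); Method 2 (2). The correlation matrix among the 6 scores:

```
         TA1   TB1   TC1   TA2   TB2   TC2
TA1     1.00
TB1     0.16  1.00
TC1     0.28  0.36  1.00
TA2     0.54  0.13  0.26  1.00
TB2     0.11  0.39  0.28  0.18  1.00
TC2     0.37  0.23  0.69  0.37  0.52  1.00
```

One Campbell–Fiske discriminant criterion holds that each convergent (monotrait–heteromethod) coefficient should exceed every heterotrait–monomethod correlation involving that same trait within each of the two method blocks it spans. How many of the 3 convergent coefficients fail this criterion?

1

Convergent coefficients and their comparison sets:
TA (methods 1·2): 0.54 vs {0.16, 0.18, 0.28, 0.37} → pass.
TB (methods 1·2): 0.39 vs {0.16, 0.18, 0.36, 0.52} → fail.
TC (methods 1·2): 0.69 vs {0.28, 0.37, 0.36, 0.52} → pass.
1 of 3 fail.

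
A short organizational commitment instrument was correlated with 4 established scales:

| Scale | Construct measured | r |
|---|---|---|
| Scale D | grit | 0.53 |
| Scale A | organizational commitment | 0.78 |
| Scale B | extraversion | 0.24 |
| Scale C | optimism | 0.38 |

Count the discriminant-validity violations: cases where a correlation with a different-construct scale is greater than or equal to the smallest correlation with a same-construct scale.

Convergent (same construct = organizational commitment): Scale A.
Smallest convergent = 0.78. Discriminant values: 0.53, 0.24, 0.38; count ≥ 0.78 → 0.

0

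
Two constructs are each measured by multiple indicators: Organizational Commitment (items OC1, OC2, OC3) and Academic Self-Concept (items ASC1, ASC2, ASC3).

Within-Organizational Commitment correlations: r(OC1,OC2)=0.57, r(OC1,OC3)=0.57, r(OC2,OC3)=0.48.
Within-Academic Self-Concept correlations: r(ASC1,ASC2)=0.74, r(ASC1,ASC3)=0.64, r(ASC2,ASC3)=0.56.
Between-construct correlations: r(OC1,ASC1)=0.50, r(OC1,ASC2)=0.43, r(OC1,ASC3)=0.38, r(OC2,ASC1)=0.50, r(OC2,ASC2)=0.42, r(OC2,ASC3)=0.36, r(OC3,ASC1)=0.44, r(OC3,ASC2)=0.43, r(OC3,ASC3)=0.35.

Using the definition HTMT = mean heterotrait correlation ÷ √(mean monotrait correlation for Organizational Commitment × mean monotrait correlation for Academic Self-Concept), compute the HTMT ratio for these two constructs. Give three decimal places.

Between-construct mean = 3.81/9 = 0.4233.
Mean within-OC = 1.62/3 = 0.5400; mean within-ASC = 1.94/3 = 0.6467.
Geometric mean = √(0.5400 × 0.6467) = 0.5909.
HTMT = 0.4233 / 0.5909 = 0.716.

0.716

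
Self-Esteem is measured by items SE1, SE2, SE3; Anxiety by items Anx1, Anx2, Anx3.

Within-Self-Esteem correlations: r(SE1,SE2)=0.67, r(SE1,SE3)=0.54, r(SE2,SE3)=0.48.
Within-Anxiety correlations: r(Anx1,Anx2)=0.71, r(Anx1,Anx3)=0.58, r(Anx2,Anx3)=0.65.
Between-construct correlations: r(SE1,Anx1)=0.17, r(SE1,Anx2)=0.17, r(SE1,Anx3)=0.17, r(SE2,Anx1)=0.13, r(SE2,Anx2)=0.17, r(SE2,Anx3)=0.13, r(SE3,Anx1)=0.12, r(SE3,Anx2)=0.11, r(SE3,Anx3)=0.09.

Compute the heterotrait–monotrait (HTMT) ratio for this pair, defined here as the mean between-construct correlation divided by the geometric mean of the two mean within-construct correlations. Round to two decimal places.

Between-construct mean = 1.26/9 = 0.1400.
Mean within-SE = 1.69/3 = 0.5633; mean within-Anx = 1.94/3 = 0.6467.
Geometric mean = √(0.5633 × 0.6467) = 0.6036.
HTMT = 0.1400 / 0.6036 = 0.23.

0.23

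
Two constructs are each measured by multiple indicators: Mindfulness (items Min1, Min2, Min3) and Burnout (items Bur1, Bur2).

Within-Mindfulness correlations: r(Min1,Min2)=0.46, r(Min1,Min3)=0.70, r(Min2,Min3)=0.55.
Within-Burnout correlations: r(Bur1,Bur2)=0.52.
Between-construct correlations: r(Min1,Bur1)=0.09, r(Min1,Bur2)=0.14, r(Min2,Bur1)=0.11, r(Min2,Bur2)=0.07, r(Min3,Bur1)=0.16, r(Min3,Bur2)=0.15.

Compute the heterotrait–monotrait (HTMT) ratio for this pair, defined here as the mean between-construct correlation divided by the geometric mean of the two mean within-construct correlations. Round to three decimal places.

0.220

Mean heterotrait r = 0.72/6 = 0.1200.
Mean within-Min = 1.71/3 = 0.5700; mean within-Bur = 0.52/1 = 0.5200.
Geometric mean = √(0.5700 × 0.5200) = 0.5444.
HTMT = 0.1200 / 0.5444 = 0.220.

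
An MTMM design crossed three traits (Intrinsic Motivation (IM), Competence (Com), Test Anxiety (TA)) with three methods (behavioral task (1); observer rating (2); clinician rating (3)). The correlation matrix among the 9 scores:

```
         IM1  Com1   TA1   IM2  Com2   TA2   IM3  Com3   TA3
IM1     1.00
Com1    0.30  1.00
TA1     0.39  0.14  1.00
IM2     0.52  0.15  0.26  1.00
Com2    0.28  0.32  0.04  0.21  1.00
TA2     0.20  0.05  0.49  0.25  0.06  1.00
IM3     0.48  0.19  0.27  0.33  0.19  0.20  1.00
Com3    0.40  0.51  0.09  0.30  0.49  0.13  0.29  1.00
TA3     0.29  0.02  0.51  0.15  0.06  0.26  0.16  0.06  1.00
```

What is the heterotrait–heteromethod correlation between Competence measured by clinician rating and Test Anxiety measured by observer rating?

Different traits and methods: r(Com3, TA2) = 0.13.

0.13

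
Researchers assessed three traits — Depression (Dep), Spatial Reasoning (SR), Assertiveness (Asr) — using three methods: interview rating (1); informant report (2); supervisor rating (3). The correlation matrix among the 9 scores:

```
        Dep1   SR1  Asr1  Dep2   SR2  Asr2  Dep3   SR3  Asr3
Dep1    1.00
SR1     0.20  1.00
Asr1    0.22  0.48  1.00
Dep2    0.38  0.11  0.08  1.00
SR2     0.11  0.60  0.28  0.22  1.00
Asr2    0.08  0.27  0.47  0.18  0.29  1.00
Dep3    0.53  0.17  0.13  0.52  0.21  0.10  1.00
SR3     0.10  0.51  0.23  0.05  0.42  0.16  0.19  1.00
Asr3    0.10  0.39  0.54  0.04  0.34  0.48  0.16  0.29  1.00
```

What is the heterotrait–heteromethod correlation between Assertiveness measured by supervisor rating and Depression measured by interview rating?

Different traits and methods: r(Asr3, Dep1) = 0.10.

0.10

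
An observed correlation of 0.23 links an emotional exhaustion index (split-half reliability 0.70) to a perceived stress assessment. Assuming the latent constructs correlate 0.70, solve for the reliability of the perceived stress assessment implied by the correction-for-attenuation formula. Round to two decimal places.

r_true = r_obs / √(r_xx · r_yy) ⇒ 0.70 = 0.23 / √(0.70 · r_yy).
√(0.70 · r_yy) = 0.23 / 0.70 = 0.3286; 0.70 · r_yy = 0.1080; r_yy = 0.1080 / 0.70 ≈ 0.15.

0.15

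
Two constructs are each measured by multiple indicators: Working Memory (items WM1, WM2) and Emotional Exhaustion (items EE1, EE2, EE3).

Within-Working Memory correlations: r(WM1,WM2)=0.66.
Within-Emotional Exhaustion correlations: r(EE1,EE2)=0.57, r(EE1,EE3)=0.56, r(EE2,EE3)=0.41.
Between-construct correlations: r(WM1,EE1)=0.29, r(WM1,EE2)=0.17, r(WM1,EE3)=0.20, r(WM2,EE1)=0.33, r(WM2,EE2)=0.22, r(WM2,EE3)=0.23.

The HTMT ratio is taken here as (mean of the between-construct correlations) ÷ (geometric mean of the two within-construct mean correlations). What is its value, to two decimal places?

0.41

Mean between = 1.44/6 = 0.2400.
Mean within-WM = 0.66/1 = 0.6600; mean within-EE = 1.54/3 = 0.5133.
Geometric mean = √(0.6600 × 0.5133) = 0.5820.
HTMT = 0.2400 / 0.5820 = 0.41.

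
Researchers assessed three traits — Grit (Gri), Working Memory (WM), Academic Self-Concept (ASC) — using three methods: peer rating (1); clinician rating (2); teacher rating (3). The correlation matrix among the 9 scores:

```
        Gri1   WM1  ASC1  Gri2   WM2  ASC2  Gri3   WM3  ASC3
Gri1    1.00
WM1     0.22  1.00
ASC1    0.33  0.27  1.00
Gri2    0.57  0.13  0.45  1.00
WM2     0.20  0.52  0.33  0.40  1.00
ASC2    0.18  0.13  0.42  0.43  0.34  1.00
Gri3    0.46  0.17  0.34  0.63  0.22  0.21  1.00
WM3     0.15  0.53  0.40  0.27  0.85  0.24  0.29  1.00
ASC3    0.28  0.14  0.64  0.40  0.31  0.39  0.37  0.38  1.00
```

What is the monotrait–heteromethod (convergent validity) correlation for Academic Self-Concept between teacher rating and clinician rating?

Same trait (ASC), different methods: r(ASC3, ASC2) = 0.39.

0.39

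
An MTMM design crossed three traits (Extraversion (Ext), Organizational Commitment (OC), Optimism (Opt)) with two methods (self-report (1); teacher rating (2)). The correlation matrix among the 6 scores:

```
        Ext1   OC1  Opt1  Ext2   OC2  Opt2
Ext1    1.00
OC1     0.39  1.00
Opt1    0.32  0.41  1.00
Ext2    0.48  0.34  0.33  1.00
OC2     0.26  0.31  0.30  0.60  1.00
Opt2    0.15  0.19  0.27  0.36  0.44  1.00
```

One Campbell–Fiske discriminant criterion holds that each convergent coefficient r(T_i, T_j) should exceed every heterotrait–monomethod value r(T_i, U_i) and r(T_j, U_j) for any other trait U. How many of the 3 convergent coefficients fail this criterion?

3

Checking each validity diagonal entry against its comparison values:
Ext (methods 1·2): 0.48 vs {0.39, 0.60, 0.32, 0.36} → fail.
OC (methods 1·2): 0.31 vs {0.39, 0.60, 0.41, 0.44} → fail.
Opt (methods 1·2): 0.27 vs {0.32, 0.36, 0.41, 0.44} → fail.
3 of 3 fail.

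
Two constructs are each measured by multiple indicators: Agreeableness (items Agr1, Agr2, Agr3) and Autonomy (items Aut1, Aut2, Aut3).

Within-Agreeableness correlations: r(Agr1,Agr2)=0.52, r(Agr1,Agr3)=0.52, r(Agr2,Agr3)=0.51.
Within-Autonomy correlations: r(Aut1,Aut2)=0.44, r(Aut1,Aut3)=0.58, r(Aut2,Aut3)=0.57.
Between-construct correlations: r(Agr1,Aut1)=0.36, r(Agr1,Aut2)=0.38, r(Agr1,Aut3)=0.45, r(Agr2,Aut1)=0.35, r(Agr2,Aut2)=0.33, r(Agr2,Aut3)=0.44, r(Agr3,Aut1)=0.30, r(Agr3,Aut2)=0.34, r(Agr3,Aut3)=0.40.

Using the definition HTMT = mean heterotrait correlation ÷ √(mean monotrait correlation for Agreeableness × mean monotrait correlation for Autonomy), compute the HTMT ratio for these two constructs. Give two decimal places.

Mean between = 3.35/9 = 0.3722.
Mean within-Agr = 1.55/3 = 0.5167; mean within-Aut = 1.59/3 = 0.5300.
Geometric mean = √(0.5167 × 0.5300) = 0.5233.
HTMT = 0.3722 / 0.5233 = 0.71.

0.71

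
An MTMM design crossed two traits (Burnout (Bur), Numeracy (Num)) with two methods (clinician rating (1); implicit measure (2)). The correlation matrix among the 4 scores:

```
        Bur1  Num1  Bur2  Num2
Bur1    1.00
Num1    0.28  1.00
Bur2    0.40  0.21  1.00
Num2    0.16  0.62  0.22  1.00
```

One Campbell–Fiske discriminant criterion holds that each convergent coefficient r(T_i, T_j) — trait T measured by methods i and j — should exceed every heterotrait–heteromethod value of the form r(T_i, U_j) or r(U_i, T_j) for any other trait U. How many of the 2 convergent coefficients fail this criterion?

0

Each convergent coefficient versus the relevant comparison correlations:
Bur (methods 1·2): 0.40 vs {0.16, 0.21} → pass.
Num (methods 1·2): 0.62 vs {0.21, 0.16} → pass.
0 of 2 fail.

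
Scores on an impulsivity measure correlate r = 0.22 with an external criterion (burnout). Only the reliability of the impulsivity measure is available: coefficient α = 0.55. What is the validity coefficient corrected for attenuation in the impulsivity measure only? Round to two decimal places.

Single correction: r_c = r_obs / √r_xx = 0.22 / √0.55 = 0.22 / 0.7416 ≈ 0.30.

0.30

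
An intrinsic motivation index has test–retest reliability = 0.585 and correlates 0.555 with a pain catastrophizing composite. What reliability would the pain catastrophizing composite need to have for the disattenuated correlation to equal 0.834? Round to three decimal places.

r_true = r_obs / √(r_xx · r_yy) ⇒ 0.834 = 0.555 / √(0.585 · r_yy).
√(0.585 · r_yy) = 0.555 / 0.834 = 0.6655; 0.585 · r_yy = 0.4429; r_yy = 0.4429 / 0.585 ≈ 0.757.

0.757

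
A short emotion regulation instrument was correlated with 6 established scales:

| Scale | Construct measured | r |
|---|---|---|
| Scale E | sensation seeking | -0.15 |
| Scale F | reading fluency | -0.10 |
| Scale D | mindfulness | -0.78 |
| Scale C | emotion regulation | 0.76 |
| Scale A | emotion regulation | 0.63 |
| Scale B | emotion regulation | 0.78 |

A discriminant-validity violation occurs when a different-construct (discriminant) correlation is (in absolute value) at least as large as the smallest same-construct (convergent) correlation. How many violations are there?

1

Convergent (same construct = emotion regulation): Scale C, Scale A, Scale B.
Smallest convergent = 0.63. Discriminant |r|: 0.15, 0.10, 0.78; count ≥ 0.63 → 1.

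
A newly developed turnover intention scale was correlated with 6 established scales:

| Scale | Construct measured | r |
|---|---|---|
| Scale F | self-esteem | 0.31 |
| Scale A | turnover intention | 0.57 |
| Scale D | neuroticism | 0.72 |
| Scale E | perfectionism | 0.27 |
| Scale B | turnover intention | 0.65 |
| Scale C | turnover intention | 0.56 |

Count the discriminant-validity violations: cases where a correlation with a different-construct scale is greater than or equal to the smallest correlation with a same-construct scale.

1

Convergent (same construct = turnover intention): Scale A, Scale B, Scale C.
Smallest convergent = 0.56. Discriminant values: 0.31, 0.72, 0.27; count ≥ 0.56 → 1.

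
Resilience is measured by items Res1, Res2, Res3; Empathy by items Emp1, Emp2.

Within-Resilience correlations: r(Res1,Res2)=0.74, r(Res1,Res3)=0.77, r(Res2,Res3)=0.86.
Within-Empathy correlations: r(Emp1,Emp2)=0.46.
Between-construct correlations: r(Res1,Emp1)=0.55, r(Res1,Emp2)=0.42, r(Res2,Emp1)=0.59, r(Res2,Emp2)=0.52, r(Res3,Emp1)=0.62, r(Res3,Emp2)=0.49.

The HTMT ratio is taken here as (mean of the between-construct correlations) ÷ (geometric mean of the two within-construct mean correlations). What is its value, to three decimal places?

0.882

Mean between = 3.19/6 = 0.5317.
Mean within-Res = 2.37/3 = 0.7900; mean within-Emp = 0.46/1 = 0.4600.
Geometric mean = √(0.7900 × 0.4600) = 0.6028.
HTMT = 0.5317 / 0.6028 = 0.882.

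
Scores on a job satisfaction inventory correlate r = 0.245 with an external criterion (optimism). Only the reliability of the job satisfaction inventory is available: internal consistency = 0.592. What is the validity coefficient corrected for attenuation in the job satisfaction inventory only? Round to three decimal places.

Single correction: r_c = r_obs / √r_xx = 0.245 / √0.592 = 0.245 / 0.7694 ≈ 0.318.

0.318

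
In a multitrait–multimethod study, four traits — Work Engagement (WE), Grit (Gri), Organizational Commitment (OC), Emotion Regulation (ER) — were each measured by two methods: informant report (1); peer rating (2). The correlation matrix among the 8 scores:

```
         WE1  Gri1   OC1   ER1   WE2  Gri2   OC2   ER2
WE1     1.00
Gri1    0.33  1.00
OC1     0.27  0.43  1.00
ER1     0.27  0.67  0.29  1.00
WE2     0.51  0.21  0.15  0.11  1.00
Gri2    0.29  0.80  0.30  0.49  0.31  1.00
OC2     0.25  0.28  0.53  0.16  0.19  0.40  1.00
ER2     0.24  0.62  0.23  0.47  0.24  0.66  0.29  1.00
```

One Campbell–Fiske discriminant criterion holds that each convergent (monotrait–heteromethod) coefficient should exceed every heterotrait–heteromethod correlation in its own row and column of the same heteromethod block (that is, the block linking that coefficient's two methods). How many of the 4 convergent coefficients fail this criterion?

1

Each convergent coefficient versus the relevant comparison correlations:
WE (methods 1·2): 0.51 vs {0.29, 0.21, 0.25, 0.15, 0.24, 0.11} → pass.
Gri (methods 1·2): 0.80 vs {0.21, 0.29, 0.28, 0.30, 0.62, 0.49} → pass.
OC (methods 1·2): 0.53 vs {0.15, 0.25, 0.30, 0.28, 0.23, 0.16} → pass.
ER (methods 1·2): 0.47 vs {0.11, 0.24, 0.49, 0.62, 0.16, 0.23} → fail.
1 of 4 fail.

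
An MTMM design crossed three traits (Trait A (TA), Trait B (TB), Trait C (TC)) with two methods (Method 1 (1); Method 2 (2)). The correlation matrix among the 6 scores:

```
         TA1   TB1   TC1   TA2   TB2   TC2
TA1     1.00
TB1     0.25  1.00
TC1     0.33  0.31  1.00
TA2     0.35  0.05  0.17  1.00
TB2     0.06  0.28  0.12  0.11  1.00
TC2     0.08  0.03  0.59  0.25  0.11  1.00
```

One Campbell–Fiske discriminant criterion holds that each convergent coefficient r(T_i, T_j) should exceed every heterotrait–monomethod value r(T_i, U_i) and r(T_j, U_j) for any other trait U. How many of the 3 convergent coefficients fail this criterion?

Each convergent coefficient versus the relevant comparison correlations:
TA (methods 1·2): 0.35 vs {0.25, 0.11, 0.33, 0.25} → pass.
TB (methods 1·2): 0.28 vs {0.25, 0.11, 0.31, 0.11} → fail.
TC (methods 1·2): 0.59 vs {0.33, 0.25, 0.31, 0.11} → pass.
1 of 3 fail.

1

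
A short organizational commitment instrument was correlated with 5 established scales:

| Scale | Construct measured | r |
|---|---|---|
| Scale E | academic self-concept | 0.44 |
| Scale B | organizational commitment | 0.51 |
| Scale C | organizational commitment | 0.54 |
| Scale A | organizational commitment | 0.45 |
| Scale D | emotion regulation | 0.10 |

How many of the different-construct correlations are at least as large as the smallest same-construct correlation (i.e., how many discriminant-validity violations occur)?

0

Convergent (same construct = organizational commitment): Scale B, Scale C, Scale A.
Smallest convergent = 0.45. Discriminant values: 0.44, 0.10; count ≥ 0.45 → 0.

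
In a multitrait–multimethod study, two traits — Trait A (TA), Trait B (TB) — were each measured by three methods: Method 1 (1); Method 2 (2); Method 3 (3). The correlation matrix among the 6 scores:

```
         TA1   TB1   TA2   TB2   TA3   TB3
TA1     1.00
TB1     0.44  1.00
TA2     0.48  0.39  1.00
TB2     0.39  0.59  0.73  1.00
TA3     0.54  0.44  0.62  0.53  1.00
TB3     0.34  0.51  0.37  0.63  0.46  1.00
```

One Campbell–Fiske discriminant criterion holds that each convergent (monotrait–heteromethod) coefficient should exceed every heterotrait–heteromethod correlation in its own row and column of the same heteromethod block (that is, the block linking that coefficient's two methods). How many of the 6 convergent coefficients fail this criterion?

Checking each validity diagonal entry against its comparison values:
TA (methods 1·2): 0.48 vs {0.39, 0.39} → pass.
TA (methods 1·3): 0.54 vs {0.34, 0.44} → pass.
TA (methods 2·3): 0.62 vs {0.37, 0.53} → pass.
TB (methods 1·2): 0.59 vs {0.39, 0.39} → pass.
TB (methods 1·3): 0.51 vs {0.44, 0.34} → pass.
TB (methods 2·3): 0.63 vs {0.53, 0.37} → pass.
0 of 6 fail.

0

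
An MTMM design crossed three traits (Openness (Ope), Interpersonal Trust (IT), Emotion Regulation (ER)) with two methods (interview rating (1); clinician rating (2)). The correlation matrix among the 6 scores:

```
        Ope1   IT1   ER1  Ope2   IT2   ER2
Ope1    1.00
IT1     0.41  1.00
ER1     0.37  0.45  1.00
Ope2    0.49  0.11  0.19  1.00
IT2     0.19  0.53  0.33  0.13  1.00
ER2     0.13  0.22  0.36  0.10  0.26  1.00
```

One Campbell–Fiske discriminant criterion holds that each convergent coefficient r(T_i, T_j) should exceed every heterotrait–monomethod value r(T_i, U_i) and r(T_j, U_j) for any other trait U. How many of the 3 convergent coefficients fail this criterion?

1

Checking each validity diagonal entry against its comparison values:
Ope (methods 1·2): 0.49 vs {0.41, 0.13, 0.37, 0.10} → pass.
IT (methods 1·2): 0.53 vs {0.41, 0.13, 0.45, 0.26} → pass.
ER (methods 1·2): 0.36 vs {0.37, 0.10, 0.45, 0.26} → fail.
1 of 3 fail.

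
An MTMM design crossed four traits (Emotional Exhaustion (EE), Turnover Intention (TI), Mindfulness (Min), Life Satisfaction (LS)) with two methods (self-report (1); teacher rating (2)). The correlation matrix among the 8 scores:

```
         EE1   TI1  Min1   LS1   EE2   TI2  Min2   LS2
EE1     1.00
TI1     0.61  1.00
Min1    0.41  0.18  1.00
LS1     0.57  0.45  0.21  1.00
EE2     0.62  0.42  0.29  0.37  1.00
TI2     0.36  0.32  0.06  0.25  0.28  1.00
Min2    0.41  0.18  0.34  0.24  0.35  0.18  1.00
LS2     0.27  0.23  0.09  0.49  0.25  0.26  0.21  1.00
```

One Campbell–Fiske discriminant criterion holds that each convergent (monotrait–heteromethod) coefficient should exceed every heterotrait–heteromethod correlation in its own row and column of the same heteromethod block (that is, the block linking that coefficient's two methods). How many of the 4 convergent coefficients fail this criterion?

2

Checking each validity diagonal entry against its comparison values:
EE (methods 1·2): 0.62 vs {0.36, 0.42, 0.41, 0.29, 0.27, 0.37} → pass.
TI (methods 1·2): 0.32 vs {0.42, 0.36, 0.18, 0.06, 0.23, 0.25} → fail.
Min (methods 1·2): 0.34 vs {0.29, 0.41, 0.06, 0.18, 0.09, 0.24} → fail.
LS (methods 1·2): 0.49 vs {0.37, 0.27, 0.25, 0.23, 0.24, 0.09} → pass.
2 of 4 fail.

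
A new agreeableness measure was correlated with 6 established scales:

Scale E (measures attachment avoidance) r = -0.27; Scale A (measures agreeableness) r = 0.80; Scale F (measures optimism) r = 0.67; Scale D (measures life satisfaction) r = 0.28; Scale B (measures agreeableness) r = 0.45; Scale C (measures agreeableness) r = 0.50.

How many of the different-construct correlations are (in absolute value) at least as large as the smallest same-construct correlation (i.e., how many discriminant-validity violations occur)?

1

Convergent (same construct = agreeableness): Scale A, Scale B, Scale C.
Smallest convergent = 0.45. Discriminant |r|: 0.27, 0.67, 0.28; count ≥ 0.45 → 1.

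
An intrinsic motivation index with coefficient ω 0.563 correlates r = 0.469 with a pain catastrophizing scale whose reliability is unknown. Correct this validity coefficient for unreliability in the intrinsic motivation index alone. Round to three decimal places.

Single correction: r_c = r_obs / √r_xx = 0.469 / √0.563 = 0.469 / 0.7503 ≈ 0.625.

0.625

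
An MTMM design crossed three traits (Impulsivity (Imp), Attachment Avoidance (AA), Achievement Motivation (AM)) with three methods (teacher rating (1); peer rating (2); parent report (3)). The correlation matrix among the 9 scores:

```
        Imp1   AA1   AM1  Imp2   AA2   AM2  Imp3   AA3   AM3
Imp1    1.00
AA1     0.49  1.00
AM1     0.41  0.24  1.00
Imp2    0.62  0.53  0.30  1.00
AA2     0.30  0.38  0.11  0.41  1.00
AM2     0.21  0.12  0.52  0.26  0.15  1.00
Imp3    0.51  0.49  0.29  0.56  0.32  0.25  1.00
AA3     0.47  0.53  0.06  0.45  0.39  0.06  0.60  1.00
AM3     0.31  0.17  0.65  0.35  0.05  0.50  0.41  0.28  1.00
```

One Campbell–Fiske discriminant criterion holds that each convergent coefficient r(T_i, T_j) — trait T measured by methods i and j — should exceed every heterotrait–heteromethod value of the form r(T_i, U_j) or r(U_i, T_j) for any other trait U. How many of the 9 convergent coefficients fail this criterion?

Each convergent coefficient versus the relevant comparison correlations:
Imp (methods 1·2): 0.62 vs {0.30, 0.53, 0.21, 0.30} → pass.
Imp (methods 1·3): 0.51 vs {0.47, 0.49, 0.31, 0.29} → pass.
Imp (methods 2·3): 0.56 vs {0.45, 0.32, 0.35, 0.25} → pass.
AA (methods 1·2): 0.38 vs {0.53, 0.30, 0.12, 0.11} → fail.
AA (methods 1·3): 0.53 vs {0.49, 0.47, 0.17, 0.06} → pass.
AA (methods 2·3): 0.39 vs {0.32, 0.45, 0.05, 0.06} → fail.
AM (methods 1·2): 0.52 vs {0.30, 0.21, 0.11, 0.12} → pass.
AM (methods 1·3): 0.65 vs {0.29, 0.31, 0.06, 0.17} → pass.
AM (methods 2·3): 0.50 vs {0.25, 0.35, 0.06, 0.05} → pass.
2 of 9 fail.

2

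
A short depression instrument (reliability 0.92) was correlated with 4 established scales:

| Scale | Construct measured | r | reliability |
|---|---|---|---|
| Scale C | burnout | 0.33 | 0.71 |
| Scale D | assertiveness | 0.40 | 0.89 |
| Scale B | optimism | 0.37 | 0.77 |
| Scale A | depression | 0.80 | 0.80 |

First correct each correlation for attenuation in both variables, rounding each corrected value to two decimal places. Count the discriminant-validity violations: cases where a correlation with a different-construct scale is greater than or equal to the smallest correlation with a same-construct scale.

Disattenuated r (r / √(r_scale · r_new)):
  Scale C (disc): 0.33 / √(0.71·0.92) = 0.41
  Scale D (disc): 0.40 / √(0.89·0.92) = 0.44
  Scale B (disc): 0.37 / √(0.77·0.92) = 0.44
  Scale A (conv): 0.80 / √(0.80·0.92) = 0.93
Smallest convergent = 0.93. Discriminant values: 0.41, 0.44, 0.44; count ≥ 0.93 → 0.

0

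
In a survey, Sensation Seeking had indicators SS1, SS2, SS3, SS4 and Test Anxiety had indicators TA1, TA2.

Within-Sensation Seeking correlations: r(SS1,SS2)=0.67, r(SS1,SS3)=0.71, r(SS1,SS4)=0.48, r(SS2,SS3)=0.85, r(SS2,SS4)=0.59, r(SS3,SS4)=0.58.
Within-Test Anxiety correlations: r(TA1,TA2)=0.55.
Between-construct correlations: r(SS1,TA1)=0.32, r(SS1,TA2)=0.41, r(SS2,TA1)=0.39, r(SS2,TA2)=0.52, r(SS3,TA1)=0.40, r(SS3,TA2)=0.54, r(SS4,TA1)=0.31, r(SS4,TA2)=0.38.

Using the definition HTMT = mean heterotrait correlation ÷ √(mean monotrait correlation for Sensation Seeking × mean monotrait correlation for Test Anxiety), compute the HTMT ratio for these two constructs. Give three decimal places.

Mean between = 3.27/8 = 0.4088.
Mean within-SS = 3.88/6 = 0.6467; mean within-TA = 0.55/1 = 0.5500.
Geometric mean = √(0.6467 × 0.5500) = 0.5964.
HTMT = 0.4088 / 0.5964 = 0.685.

0.685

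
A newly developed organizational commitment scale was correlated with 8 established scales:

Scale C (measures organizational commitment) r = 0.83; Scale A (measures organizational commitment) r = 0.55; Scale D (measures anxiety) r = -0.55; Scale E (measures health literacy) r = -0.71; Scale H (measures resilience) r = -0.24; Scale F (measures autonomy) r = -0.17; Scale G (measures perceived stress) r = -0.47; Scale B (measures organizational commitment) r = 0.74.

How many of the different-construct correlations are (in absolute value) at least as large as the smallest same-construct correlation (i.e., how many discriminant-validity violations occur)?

Convergent (same construct = organizational commitment): Scale C, Scale A, Scale B.
Smallest convergent = 0.55. Discriminant |r|: 0.55, 0.71, 0.24, 0.17, 0.47; count ≥ 0.55 → 2.

2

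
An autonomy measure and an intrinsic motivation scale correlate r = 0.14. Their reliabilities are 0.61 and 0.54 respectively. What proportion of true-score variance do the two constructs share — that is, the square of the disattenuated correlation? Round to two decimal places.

0.06

Disattenuated r = 0.14 / √(0.61 × 0.54) = 0.14 / 0.5739 = 0.2439.
Shared true-score variance = 0.2439² = 0.0595 ≈ 0.06.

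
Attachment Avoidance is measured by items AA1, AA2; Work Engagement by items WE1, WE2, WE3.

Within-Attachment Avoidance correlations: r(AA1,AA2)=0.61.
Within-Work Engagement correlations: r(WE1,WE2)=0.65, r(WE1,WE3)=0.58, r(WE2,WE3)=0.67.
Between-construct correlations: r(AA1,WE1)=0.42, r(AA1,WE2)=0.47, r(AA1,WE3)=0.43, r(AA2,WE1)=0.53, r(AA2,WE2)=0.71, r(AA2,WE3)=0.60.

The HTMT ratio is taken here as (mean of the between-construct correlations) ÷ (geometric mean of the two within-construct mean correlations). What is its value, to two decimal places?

Between-construct mean = 3.16/6 = 0.5267.
Mean within-AA = 0.61/1 = 0.6100; mean within-WE = 1.90/3 = 0.6333.
Geometric mean = √(0.6100 × 0.6333) = 0.6215.
HTMT = 0.5267 / 0.6215 = 0.85.

0.85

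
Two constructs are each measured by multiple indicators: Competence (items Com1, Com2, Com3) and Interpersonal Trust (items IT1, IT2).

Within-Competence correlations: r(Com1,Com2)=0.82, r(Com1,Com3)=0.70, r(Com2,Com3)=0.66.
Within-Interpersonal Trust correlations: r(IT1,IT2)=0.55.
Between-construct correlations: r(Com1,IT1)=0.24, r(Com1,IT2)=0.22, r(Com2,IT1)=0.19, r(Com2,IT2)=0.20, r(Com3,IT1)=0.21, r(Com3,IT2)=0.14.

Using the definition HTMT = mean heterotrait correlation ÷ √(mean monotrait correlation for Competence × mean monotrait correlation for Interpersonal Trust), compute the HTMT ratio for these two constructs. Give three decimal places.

Mean heterotrait r = 1.20/6 = 0.2000.
Mean within-Com = 2.18/3 = 0.7267; mean within-IT = 0.55/1 = 0.5500.
Geometric mean = √(0.7267 × 0.5500) = 0.6322.
HTMT = 0.2000 / 0.6322 = 0.316.

0.316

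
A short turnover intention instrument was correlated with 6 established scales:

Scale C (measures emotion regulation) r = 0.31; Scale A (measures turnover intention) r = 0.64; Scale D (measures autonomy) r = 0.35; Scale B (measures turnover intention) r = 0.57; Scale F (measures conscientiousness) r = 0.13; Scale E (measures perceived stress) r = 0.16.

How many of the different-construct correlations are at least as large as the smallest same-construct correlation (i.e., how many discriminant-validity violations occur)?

0

Convergent (same construct = turnover intention): Scale A, Scale B.
Smallest convergent = 0.57. Discriminant values: 0.31, 0.35, 0.13, 0.16; count ≥ 0.57 → 0.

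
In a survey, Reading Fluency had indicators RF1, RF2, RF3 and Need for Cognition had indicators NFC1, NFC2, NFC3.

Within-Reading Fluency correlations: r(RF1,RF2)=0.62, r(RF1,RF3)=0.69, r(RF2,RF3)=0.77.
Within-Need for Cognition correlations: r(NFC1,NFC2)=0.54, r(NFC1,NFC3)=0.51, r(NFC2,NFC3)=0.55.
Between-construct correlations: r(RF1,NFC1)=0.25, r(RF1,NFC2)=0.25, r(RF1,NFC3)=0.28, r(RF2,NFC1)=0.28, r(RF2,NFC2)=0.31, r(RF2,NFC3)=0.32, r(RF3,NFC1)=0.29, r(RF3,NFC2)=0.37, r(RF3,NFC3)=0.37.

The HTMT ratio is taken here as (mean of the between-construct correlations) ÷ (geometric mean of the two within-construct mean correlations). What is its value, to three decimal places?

0.497

Between-construct mean = 2.72/9 = 0.3022.
Mean within-RF = 2.08/3 = 0.6933; mean within-NFC = 1.60/3 = 0.5333.
Geometric mean = √(0.6933 × 0.5333) = 0.6081.
HTMT = 0.3022 / 0.6081 = 0.497.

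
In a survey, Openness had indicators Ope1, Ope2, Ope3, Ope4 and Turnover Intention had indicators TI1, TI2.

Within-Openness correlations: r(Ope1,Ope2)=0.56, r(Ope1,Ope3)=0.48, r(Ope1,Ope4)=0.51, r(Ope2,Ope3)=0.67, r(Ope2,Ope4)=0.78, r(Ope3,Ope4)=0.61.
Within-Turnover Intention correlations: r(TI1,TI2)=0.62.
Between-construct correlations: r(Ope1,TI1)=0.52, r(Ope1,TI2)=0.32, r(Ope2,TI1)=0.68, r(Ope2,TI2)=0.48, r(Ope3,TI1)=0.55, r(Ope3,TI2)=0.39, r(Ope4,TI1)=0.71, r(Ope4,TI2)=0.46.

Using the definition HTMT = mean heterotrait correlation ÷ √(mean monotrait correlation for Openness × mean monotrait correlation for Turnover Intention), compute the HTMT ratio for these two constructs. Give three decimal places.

Between-construct mean = 4.11/8 = 0.5138.
Mean within-Ope = 3.61/6 = 0.6017; mean within-TI = 0.62/1 = 0.6200.
Geometric mean = √(0.6017 × 0.6200) = 0.6108.
HTMT = 0.5138 / 0.6108 = 0.841.

0.841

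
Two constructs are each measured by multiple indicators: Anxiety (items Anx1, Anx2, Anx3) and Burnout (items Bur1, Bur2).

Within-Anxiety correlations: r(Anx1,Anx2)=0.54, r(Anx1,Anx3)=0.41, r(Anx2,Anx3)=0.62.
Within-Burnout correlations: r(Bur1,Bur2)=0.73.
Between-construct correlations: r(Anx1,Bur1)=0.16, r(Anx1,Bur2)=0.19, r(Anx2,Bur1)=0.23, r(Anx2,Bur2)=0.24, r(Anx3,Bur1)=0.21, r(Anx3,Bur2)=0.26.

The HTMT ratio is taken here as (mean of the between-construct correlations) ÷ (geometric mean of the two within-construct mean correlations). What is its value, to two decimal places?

0.35

Mean between = 1.29/6 = 0.2150.
Mean within-Anx = 1.57/3 = 0.5233; mean within-Bur = 0.73/1 = 0.7300.
Geometric mean = √(0.5233 × 0.7300) = 0.6181.
HTMT = 0.2150 / 0.6181 = 0.35.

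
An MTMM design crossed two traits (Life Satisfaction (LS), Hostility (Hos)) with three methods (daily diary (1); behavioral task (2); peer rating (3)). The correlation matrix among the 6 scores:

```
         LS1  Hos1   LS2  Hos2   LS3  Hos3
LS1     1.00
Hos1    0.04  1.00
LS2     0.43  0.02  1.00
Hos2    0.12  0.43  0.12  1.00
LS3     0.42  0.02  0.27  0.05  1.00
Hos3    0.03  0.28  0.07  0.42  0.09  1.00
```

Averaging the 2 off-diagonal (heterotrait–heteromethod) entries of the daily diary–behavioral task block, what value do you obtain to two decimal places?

HTHM values (method 1 × method 2): 0.12, 0.02; mean = 0.14/2 = 0.07.

0.07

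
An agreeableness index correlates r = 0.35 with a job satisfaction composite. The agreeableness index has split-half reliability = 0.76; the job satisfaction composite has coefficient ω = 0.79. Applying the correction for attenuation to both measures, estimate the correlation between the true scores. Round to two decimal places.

r_true = r_obs / √(r_xx · r_yy) = 0.35 / √(0.76 × 0.79) = 0.35 / √0.6004 = 0.35 / 0.7749 ≈ 0.45.

0.45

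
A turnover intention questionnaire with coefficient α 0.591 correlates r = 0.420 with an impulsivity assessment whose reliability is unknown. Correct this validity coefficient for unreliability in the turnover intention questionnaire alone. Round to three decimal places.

Single correction: r_c = r_obs / √r_xx = 0.420 / √0.591 = 0.420 / 0.7688 ≈ 0.546.

0.546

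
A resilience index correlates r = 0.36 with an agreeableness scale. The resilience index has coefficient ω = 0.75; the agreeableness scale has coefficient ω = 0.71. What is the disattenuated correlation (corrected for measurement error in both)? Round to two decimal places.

r_true = r_obs / √(r_xx · r_yy) = 0.36 / √(0.75 × 0.71) = 0.36 / √0.5325 = 0.36 / 0.7297 ≈ 0.49.

0.49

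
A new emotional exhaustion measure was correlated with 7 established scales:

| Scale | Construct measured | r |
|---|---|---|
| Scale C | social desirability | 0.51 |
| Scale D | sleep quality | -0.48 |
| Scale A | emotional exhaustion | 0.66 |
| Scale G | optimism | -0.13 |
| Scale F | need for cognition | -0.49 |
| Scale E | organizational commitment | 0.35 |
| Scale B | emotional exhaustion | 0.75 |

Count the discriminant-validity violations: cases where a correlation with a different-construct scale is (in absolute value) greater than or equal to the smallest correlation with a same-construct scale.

0

Convergent (same construct = emotional exhaustion): Scale A, Scale B.
Smallest convergent = 0.66. Discriminant |r|: 0.51, 0.48, 0.13, 0.49, 0.35; count ≥ 0.66 → 0.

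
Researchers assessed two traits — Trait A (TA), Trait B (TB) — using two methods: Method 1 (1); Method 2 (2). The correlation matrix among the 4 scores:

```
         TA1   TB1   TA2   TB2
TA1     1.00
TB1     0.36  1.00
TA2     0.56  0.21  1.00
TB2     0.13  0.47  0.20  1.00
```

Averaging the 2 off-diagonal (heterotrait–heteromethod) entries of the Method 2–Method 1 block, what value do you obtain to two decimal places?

0.17

HTHM values (method 2 × method 1): 0.21, 0.13; mean = 0.34/2 = 0.17.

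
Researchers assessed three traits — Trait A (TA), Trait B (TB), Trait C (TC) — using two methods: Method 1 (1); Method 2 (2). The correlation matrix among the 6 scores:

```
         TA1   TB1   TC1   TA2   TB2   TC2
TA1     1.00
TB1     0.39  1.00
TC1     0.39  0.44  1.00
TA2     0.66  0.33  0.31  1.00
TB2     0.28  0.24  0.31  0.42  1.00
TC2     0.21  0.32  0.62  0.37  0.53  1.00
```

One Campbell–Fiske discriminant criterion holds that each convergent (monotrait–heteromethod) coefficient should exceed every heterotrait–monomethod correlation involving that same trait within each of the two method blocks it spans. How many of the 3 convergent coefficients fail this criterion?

Convergent coefficients and their comparison sets:
TA (methods 1·2): 0.66 vs {0.39, 0.42, 0.39, 0.37} → pass.
TB (methods 1·2): 0.24 vs {0.39, 0.42, 0.44, 0.53} → fail.
TC (methods 1·2): 0.62 vs {0.39, 0.37, 0.44, 0.53} → pass.
1 of 3 fail.

1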